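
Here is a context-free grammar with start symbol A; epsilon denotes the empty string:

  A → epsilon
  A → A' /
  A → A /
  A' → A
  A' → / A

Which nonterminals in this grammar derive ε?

{ A, A' }

Directly nullable (have an epsilon-production): A.
A' → A with every symbol nullable, so A' is nullable.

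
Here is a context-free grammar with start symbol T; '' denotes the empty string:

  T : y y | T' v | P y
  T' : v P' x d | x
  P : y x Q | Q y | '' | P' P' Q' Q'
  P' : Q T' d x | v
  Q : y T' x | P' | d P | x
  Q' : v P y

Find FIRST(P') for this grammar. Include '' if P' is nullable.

{ d, v, x, y }

From P' : Q T' d x: add FIRST(Q) = { d, v, x, y }.
P' : v contributes {v}.
Union: FIRST(P') = { d, v, x, y }.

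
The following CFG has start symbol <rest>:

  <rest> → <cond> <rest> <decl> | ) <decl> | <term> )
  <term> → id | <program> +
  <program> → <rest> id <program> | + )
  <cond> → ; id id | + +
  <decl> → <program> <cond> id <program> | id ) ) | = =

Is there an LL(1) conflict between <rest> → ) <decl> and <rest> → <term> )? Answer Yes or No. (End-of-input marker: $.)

FIRST() <decl>) = { ) } and FIRST(<term> )) = { ), +, ;, id }.
Both contain ), so the two alternatives are not disjoint — LL(1) conflict.

Yes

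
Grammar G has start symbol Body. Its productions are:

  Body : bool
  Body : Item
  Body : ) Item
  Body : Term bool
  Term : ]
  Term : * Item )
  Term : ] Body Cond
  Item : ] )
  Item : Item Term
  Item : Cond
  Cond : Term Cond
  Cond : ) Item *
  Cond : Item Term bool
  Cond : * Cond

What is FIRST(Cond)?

{ ), *, ] }

From Cond : Term Cond: add FIRST(Term) = { *, ] }.
Cond : ) Item * contributes {)}.
From Cond : Item Term bool: add FIRST(Item) = { ), *, ] }.
Cond : * Cond contributes {*}.
Union: FIRST(Cond) = { ), *, ] }.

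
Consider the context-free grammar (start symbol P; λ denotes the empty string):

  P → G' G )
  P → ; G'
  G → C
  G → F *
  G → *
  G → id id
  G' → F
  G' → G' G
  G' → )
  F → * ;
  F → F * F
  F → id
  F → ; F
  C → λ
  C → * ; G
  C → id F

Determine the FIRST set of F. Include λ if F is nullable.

{ *, ;, id }

F → * ; contributes {*}.
From F → F * F: add FIRST(F) = { *, ;, id }.
F → id contributes {id}.
F → ; F contributes {;}.
Union: FIRST(F) = { *, ;, id }.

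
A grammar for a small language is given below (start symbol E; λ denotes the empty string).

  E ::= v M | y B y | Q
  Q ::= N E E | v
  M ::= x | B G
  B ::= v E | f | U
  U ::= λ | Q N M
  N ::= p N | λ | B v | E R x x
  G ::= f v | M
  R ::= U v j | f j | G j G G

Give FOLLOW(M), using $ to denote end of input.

{ $, f, j, p, v, x, y }

In E ::= v M: M is at the end, add FOLLOW(E) = { $, f, p, v, x, y }.
In U ::= Q N M: M is at the end, add FOLLOW(U) = { f, p, v, x, y }.
In G ::= M: M is at the end, add FOLLOW(G) = { $, f, j, p, v, x, y }.
Union: FOLLOW(M) = { $, f, j, p, v, x, y }.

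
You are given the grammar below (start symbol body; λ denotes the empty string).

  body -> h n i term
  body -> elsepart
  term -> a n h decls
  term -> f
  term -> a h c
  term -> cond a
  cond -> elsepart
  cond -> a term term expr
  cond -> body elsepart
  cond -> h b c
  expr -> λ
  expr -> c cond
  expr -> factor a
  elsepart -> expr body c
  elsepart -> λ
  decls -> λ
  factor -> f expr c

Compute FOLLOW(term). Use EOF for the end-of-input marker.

{ EOF, a, c, f, h }

In body -> h n i term: term is at the end, add FOLLOW(body) = { EOF, a, c, f, h }.
In cond -> a term term expr: add FIRST(term expr) = { a, c, f, h }.
In cond -> a term term expr: add FIRST(expr)\{λ} = { c, f }.
  Since expr is nullable, also add FOLLOW(cond) = { a, c, f, h }.
Union: FOLLOW(term) = { EOF, a, c, f, h }.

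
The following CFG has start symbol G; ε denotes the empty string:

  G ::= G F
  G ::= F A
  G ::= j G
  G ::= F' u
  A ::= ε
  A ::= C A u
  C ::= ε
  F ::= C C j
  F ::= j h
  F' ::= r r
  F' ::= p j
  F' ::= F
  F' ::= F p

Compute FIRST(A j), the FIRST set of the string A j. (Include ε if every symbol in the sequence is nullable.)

{ j, u }

Add FIRST(A)\{ε} = { u }; A is nullable, continue.
j is a terminal; add {j} and stop.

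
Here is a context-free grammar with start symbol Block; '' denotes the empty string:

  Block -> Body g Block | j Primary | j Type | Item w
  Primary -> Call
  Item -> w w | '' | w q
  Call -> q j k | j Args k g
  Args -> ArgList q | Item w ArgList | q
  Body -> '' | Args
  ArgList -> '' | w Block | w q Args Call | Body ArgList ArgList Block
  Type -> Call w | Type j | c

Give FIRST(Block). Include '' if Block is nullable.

From Block -> Body g Block: Body nullable, take FIRST(Body) ∪ {g} = { g, j, q, w }.
Block -> j Primary contributes {j}.
Block -> j Type contributes {j}.
From Block -> Item w: Item nullable, take FIRST(Item) ∪ {w} = { w }.
Union: FIRST(Block) = { g, j, q, w }.

{ g, j, q, w }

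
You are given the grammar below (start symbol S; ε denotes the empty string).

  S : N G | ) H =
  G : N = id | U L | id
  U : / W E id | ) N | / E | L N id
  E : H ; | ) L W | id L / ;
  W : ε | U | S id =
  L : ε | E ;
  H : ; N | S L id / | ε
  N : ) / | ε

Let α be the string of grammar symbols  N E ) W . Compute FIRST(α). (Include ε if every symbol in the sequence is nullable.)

Add FIRST(N)\{ε} = { ) }; N is nullable, continue.
Add FIRST(E) = { ), /, ;, =, id }; E is not nullable, stop.

{ ), /, ;, =, id }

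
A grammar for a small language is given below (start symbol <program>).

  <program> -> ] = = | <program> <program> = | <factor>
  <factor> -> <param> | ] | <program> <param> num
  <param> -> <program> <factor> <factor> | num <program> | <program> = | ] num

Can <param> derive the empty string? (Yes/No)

No nonterminal in this grammar is nullable.
No production of <param> has an RHS whose symbols are all nullable, so <param> is not nullable.

No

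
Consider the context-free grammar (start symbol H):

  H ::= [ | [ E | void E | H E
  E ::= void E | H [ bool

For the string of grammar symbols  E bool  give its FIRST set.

Add FIRST(E) = { [, void }; E is not nullable, stop.

{ [, void }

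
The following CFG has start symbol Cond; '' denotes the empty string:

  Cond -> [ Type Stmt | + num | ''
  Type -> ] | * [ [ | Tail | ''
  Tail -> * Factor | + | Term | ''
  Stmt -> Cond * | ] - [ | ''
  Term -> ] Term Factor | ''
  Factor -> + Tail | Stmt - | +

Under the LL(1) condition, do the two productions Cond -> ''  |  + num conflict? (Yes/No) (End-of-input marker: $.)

No

FIRST('') = { '' } and FIRST(+ num) = { + }.
The first is nullable but FOLLOW(Cond) = { $, * } is disjoint from FIRST of the second.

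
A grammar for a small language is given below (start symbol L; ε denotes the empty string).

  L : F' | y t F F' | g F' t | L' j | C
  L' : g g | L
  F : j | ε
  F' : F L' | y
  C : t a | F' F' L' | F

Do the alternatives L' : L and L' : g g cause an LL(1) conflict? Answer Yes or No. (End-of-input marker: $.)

Yes

FIRST(L) = { g, j, t, y, ε } and FIRST(g g) = { g }.
Both contain g, so the two alternatives are not disjoint — LL(1) conflict.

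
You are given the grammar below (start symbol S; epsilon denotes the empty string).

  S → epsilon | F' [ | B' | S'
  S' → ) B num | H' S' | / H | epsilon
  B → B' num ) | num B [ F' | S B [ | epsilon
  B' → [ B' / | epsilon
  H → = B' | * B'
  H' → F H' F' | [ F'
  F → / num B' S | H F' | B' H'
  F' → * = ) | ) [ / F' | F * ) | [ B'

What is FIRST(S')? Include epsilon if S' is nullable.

{ ), *, /, =, [, epsilon }

S' → ) B num contributes {)}.
From S' → H' S': add FIRST(H') = { *, /, =, [ }.
S' → / H contributes {/}.
S' → epsilon contributes epsilon.
Union: FIRST(S') = { ), *, /, =, [, epsilon }.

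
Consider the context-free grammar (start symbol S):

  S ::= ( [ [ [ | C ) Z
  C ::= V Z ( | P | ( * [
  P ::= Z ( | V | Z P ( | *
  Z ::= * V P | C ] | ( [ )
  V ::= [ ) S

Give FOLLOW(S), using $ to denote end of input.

S is the start symbol, so $ ∈ FOLLOW(S).
In V ::= [ ) S: S is at the end, add FOLLOW(V) = { $, (, ), *, [, ] }.
Union: FOLLOW(S) = { $, (, ), *, [, ] }.

{ $, (, ), *, [, ] }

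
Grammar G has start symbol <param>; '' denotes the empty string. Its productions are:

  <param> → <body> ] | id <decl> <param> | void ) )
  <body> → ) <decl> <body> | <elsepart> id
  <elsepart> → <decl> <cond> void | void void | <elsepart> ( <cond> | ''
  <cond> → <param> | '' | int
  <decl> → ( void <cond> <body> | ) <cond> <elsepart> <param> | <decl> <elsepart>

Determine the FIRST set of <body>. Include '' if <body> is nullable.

<body> → ) <decl> <body> contributes {)}.
From <body> → <elsepart> id: <elsepart> nullable, take FIRST(<elsepart>) ∪ {id} = { (, ), id, void }.
Union: FIRST(<body>) = { (, ), id, void }.

{ (, ), id, void }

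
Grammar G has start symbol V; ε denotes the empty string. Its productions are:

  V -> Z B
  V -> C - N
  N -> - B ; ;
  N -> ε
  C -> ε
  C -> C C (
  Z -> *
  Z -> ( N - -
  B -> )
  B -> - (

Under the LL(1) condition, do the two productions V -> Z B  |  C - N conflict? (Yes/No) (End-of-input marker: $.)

Yes

FIRST(Z B) = { (, * } and FIRST(C - N) = { (, - }.
Both contain (, so the two alternatives are not disjoint — LL(1) conflict.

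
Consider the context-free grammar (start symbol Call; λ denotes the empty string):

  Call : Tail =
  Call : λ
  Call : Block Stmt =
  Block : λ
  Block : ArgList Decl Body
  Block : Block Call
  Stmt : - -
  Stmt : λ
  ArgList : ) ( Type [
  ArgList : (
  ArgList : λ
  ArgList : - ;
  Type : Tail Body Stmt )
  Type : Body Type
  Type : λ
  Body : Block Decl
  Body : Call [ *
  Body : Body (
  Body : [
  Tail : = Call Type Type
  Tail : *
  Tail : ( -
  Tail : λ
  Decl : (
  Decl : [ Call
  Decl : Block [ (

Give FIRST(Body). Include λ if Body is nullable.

From Body : Block Decl: Block nullable, take FIRST(Block) ∪ FIRST(Decl) = { (, ), *, -, =, [ }.
From Body : Call [ *: Call nullable, take FIRST(Call) ∪ {[} = { (, ), *, -, =, [ }.
From Body : Body (: add FIRST(Body) = { (, ), *, -, =, [ }.
Body : [ contributes {[}.
Union: FIRST(Body) = { (, ), *, -, =, [ }.

{ (, ), *, -, =, [ }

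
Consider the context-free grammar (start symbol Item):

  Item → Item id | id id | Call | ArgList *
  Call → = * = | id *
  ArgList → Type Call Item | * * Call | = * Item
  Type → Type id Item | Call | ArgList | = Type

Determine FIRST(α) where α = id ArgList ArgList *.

{ id }

id is a terminal; add {id} and stop.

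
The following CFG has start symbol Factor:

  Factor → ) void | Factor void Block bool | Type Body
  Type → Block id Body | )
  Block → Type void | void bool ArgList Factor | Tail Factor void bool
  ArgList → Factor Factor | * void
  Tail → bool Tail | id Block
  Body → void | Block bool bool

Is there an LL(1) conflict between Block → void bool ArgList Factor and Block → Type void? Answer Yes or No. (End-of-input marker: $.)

FIRST(void bool ArgList Factor) = { void } and FIRST(Type void) = { ), bool, id, void }.
Both contain void, so the two alternatives are not disjoint — LL(1) conflict.

Yes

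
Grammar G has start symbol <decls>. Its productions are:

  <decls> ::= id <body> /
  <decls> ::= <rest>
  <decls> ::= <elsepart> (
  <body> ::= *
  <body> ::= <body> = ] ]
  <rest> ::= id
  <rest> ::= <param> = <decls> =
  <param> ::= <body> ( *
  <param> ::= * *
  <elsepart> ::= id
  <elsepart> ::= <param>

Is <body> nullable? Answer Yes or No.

No

No nonterminal in this grammar is nullable.
No production of <body> has an RHS whose symbols are all nullable, so <body> is not nullable.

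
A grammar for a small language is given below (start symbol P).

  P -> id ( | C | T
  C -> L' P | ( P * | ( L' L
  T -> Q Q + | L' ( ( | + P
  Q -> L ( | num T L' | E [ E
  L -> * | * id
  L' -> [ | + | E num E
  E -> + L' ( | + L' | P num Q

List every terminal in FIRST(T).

From T -> Q Q +: add FIRST(Q) = { (, *, +, [, id, num }.
From T -> L' ( (: add FIRST(L') = { (, *, +, [, id, num }.
T -> + P contributes {+}.
Union: FIRST(T) = { (, *, +, [, id, num }.

{ (, *, +, [, id, num }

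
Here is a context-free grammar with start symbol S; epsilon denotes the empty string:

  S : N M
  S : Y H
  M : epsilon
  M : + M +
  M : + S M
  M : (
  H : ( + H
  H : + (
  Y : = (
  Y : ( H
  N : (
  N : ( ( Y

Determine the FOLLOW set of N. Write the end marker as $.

{ $, (, + }

In S : N M: add FIRST(M)\{epsilon} = { (, + }.
  Since M is nullable, also add FOLLOW(S) = { $, (, + }.
Union: FOLLOW(N) = { $, (, + }.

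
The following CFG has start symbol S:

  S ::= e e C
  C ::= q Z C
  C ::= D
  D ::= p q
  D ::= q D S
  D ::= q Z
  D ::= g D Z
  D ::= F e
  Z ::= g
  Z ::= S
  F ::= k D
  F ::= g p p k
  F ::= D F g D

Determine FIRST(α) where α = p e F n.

p is a terminal; add {p} and stop.

{ p }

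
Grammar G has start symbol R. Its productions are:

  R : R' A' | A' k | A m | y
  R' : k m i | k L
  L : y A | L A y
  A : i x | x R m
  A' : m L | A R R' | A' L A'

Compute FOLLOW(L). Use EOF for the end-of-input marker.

{ EOF, i, k, m, x, y }

In R' : k L: L is at the end, add FOLLOW(R') = { EOF, i, k, m, x, y }.
In L : L A y: add FIRST(A y) = { i, x }.
In A' : m L: L is at the end, add FOLLOW(A') = { EOF, k, m, y }.
In A' : A' L A': add FIRST(A') = { i, m, x }.
Union: FOLLOW(L) = { EOF, i, k, m, x, y }.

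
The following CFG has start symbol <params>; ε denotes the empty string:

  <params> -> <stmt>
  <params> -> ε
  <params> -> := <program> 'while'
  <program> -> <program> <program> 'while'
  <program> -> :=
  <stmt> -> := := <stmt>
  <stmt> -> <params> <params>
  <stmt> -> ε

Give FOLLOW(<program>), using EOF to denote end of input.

{ 'while', := }

In <params> -> := <program> 'while': add FIRST('while') = { 'while' }.
In <program> -> <program> <program> 'while': add FIRST(<program> 'while') = { := }.
In <program> -> <program> <program> 'while': add FIRST('while') = { 'while' }.
Union: FOLLOW(<program>) = { 'while', := }.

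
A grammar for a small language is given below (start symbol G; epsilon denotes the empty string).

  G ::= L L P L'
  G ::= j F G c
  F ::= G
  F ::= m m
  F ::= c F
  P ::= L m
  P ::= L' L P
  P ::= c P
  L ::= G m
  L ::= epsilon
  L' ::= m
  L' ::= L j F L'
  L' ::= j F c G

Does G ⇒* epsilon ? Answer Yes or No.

No

Nullable nonterminals: L.
No production of G has an RHS whose symbols are all nullable, so G is not nullable.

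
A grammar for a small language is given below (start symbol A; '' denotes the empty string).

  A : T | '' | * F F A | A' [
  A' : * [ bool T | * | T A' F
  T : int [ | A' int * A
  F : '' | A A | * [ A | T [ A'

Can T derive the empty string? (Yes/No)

No

Nullable nonterminals: A, F.
No production of T has an RHS whose symbols are all nullable, so T is not nullable.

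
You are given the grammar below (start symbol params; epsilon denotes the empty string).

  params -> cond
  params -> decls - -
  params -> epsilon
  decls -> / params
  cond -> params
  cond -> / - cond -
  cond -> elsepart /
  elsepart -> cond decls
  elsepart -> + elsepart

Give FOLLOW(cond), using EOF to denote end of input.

{ EOF, -, / }

In params -> cond: cond is at the end, add FOLLOW(params) = { EOF, -, / }.
In cond -> / - cond -: add FIRST(-) = { - }.
In elsepart -> cond decls: add FIRST(decls) = { / }.
Union: FOLLOW(cond) = { EOF, -, / }.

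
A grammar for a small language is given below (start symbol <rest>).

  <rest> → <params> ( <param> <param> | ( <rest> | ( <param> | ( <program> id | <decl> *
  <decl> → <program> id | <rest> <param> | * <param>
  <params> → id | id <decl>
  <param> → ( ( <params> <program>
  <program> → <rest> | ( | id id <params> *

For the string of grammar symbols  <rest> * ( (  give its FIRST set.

{ (, *, id }

Add FIRST(<rest>) = { (, *, id }; <rest> is not nullable, stop.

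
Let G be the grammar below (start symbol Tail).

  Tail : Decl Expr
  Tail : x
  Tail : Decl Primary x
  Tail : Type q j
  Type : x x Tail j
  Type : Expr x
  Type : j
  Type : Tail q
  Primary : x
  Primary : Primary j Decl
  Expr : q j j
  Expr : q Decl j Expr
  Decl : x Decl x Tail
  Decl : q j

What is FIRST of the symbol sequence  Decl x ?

{ q, x }

Add FIRST(Decl) = { q, x }; Decl is not nullable, stop.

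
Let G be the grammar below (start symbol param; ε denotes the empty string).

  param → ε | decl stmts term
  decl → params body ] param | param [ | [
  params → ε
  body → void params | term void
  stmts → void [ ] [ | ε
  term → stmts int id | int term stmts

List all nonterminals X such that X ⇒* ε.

Directly nullable (have an ε-production): param, params, stmts.
No other nonterminal has a production whose RHS symbols are all nullable.

{ param, params, stmts }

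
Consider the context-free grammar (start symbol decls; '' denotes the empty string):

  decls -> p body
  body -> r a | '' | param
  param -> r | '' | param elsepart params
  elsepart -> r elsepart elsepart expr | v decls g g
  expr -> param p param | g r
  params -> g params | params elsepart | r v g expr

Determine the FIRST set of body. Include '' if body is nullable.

{ r, v, '' }

body -> r a contributes {r}.
body -> '' contributes ''.
From body -> param: add FIRST(param) = { r, v, '' } (including '' since param is nullable).
Union: FIRST(body) = { r, v, '' }.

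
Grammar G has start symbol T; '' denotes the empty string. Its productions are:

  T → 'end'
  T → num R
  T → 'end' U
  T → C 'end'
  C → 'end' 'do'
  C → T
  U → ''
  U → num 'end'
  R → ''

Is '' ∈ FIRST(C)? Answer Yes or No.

No

Nullable nonterminals: R, U.
No production of C has an RHS whose symbols are all nullable, so C is not nullable.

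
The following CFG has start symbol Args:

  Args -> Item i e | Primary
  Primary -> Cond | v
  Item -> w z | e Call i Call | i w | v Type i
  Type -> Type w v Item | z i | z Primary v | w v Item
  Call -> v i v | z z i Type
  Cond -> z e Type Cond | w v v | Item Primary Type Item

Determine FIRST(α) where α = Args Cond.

{ e, i, v, w, z }

Add FIRST(Args) = { e, i, v, w, z }; Args is not nullable, stop.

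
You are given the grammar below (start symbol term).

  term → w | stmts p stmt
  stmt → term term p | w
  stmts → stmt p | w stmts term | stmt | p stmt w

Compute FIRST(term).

{ p, w }

term → w contributes {w}.
From term → stmts p stmt: add FIRST(stmts) = { p, w }.
Union: FIRST(term) = { p, w }.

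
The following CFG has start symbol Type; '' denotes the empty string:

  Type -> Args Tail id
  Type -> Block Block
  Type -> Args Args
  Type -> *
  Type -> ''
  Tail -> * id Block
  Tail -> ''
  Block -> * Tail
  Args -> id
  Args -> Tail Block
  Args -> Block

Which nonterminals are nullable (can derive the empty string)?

Directly nullable (have an ''-production): Type, Tail.
No other nonterminal has a production whose RHS symbols are all nullable.

{ Tail, Type }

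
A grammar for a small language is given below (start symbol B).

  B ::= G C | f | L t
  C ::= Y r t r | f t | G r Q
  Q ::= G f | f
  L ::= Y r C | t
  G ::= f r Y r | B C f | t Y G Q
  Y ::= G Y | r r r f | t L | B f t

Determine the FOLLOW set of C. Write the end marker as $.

In B ::= G C: C is at the end, add FOLLOW(B) = { $, f, r, t }.
In L ::= Y r C: C is at the end, add FOLLOW(L) = { f, r, t }.
In G ::= B C f: add FIRST(f) = { f }.
Union: FOLLOW(C) = { $, f, r, t }.

{ $, f, r, t }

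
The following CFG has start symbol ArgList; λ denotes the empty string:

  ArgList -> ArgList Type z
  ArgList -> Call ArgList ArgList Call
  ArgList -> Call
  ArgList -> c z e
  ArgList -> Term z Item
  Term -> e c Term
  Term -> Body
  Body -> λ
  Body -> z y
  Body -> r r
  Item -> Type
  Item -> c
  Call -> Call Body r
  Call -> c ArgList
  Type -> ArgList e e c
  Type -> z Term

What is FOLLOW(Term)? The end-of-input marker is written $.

{ $, c, e, r, z }

In ArgList -> Term z Item: add FIRST(z Item) = { z }.
In Term -> e c Term: Term is at the end, add FOLLOW(Term) = { $, c, e, r, z }.
In Type -> z Term: Term is at the end, add FOLLOW(Type) = { $, c, e, r, z }.
Union: FOLLOW(Term) = { $, c, e, r, z }.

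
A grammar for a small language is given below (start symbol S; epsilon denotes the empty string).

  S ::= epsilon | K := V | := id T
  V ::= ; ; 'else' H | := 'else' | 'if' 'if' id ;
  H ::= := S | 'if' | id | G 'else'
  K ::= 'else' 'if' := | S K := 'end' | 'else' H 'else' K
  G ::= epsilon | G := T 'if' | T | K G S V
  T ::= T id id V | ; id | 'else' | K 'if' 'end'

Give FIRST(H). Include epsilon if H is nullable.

{ 'else', 'if', :=, ;, id }

H ::= := S contributes {:=}.
H ::= 'if' contributes {'if'}.
H ::= id contributes {id}.
From H ::= G 'else': G nullable, take FIRST(G) ∪ {'else'} = { 'else', :=, ; }.
Union: FIRST(H) = { 'else', 'if', :=, ;, id }.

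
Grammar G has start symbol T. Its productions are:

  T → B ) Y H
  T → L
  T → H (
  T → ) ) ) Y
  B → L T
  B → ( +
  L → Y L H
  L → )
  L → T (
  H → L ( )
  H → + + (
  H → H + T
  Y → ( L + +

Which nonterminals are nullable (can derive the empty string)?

{ } (none)

No nonterminal has an empty production or an RHS whose symbols are all nullable.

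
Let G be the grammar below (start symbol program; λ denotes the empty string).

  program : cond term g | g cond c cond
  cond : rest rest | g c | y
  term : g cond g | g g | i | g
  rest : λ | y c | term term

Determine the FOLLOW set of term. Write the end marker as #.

{ #, c, g, i, y }

In program : cond term g: add FIRST(g) = { g }.
In rest : term term: add FIRST(term) = { g, i }.
In rest : term term: term is at the end, add FOLLOW(rest) = { #, c, g, i, y }.
Union: FOLLOW(term) = { #, c, g, i, y }.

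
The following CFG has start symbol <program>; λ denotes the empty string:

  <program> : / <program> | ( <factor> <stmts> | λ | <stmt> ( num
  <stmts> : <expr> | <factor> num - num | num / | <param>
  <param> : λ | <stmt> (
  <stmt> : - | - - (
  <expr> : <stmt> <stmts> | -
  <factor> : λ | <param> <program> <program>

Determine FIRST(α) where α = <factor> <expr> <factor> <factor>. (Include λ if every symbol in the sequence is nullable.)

Add FIRST(<factor>)\{λ} = { (, -, / }; <factor> is nullable, continue.
Add FIRST(<expr>) = { - }; <expr> is not nullable, stop.

{ (, -, / }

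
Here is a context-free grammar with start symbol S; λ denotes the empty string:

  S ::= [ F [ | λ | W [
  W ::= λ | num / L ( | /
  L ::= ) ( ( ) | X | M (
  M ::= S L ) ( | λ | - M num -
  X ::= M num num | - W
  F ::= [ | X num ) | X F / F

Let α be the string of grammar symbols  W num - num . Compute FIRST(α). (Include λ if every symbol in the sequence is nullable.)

Add FIRST(W)\{λ} = { /, num }; W is nullable, continue.
num is a terminal; add {num} and stop.

{ /, num }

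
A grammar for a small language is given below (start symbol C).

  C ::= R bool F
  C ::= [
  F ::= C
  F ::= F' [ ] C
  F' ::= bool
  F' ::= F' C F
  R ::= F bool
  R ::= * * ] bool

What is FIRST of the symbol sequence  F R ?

Add FIRST(F) = { *, [, bool }; F is not nullable, stop.

{ *, [, bool }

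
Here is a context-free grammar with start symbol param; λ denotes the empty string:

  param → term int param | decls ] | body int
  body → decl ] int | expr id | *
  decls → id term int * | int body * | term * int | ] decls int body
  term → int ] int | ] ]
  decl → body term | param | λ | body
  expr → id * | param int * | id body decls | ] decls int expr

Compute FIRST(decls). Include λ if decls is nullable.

{ ], id, int }

decls → id term int * contributes {id}.
decls → int body * contributes {int}.
From decls → term * int: add FIRST(term) = { ], int }.
decls → ] decls int body contributes {]}.
Union: FIRST(decls) = { ], id, int }.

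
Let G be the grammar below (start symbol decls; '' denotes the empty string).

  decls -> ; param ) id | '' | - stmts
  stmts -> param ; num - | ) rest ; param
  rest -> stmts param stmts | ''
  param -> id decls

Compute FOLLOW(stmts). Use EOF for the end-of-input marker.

In decls -> - stmts: stmts is at the end, add FOLLOW(decls) = { EOF, ), ;, id }.
In rest -> stmts param stmts: add FIRST(param stmts) = { id }.
In rest -> stmts param stmts: stmts is at the end, add FOLLOW(rest) = { ; }.
Union: FOLLOW(stmts) = { EOF, ), ;, id }.

{ EOF, ), ;, id }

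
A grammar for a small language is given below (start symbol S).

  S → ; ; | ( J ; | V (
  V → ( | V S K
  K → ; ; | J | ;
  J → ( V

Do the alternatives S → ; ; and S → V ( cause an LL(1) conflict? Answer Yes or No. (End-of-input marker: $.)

FIRST(; ;) = { ; } and FIRST(V () = { ( }.
The FIRST sets are disjoint and neither alternative is nullable — no conflict.

No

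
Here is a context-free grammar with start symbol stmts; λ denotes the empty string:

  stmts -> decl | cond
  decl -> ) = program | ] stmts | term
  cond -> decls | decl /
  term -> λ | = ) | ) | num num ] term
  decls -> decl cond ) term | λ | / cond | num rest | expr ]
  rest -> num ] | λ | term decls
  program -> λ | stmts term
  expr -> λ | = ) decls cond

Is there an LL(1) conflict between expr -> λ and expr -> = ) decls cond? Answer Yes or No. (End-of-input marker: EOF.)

FIRST(λ) = { λ } and FIRST(= ) decls cond) = { = }.
The first is nullable but FOLLOW(expr) = { ] } is disjoint from FIRST of the second.

No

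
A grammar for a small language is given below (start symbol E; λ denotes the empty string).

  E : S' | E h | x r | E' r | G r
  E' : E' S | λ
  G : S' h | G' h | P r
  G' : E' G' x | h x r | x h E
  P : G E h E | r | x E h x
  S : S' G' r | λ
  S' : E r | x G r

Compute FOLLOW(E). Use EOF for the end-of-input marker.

E is the start symbol, so EOF ∈ FOLLOW(E).
In E : E h: add FIRST(h) = { h }.
In G' : x h E: E is at the end, add FOLLOW(G') = { h, r, x }.
In P : G E h E: add FIRST(h E) = { h }.
In P : G E h E: E is at the end, add FOLLOW(P) = { r }.
In P : x E h x: add FIRST(h x) = { h }.
In S' : E r: add FIRST(r) = { r }.
Union: FOLLOW(E) = { EOF, h, r, x }.

{ EOF, h, r, x }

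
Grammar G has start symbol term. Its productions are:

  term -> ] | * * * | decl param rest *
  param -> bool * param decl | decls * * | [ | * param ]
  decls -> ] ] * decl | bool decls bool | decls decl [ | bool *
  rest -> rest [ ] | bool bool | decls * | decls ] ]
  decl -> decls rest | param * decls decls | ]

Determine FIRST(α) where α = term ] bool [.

Add FIRST(term) = { *, [, ], bool }; term is not nullable, stop.

{ *, [, ], bool }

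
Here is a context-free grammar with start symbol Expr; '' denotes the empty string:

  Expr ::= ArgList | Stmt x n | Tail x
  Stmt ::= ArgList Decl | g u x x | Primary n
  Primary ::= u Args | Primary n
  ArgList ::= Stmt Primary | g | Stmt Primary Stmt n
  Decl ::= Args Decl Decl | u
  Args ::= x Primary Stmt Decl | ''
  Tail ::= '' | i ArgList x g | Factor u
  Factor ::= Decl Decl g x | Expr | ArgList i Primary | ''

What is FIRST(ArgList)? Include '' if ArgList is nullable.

{ g, u }

From ArgList ::= Stmt Primary: add FIRST(Stmt) = { g, u }.
ArgList ::= g contributes {g}.
From ArgList ::= Stmt Primary Stmt n: add FIRST(Stmt) = { g, u }.
Union: FIRST(ArgList) = { g, u }.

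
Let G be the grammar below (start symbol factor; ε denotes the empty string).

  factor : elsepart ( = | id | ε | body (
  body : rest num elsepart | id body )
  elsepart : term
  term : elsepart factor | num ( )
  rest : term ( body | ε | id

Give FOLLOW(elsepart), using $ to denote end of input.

{ (, ), id, num }

In factor : elsepart ( =: add FIRST(( =) = { ( }.
In body : rest num elsepart: elsepart is at the end, add FOLLOW(body) = { (, ), num }.
In term : elsepart factor: add FIRST(factor)\{ε} = { id, num }.
  Since factor is nullable, also add FOLLOW(term) = { (, ), id, num }.
Union: FOLLOW(elsepart) = { (, ), id, num }.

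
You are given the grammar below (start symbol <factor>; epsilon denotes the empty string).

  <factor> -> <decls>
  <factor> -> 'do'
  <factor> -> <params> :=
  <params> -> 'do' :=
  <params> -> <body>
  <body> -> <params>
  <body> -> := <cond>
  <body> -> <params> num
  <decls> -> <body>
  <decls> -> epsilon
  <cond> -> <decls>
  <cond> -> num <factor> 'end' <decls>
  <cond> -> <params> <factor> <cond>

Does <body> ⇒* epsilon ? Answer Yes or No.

No

Nullable nonterminals: <cond>, <decls>, <factor>.
No production of <body> has an RHS whose symbols are all nullable, so <body> is not nullable.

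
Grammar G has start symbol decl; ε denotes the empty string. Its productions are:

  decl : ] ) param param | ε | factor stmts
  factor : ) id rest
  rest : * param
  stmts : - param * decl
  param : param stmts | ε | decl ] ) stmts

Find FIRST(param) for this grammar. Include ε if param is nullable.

{ ), -, ], ε }

From param : param stmts: param nullable, take FIRST(param) ∪ FIRST(stmts) = { ), -, ] }.
param : ε contributes ε.
From param : decl ] ) stmts: decl nullable, take FIRST(decl) ∪ {]} = { ), ] }.
Union: FIRST(param) = { ), -, ], ε }.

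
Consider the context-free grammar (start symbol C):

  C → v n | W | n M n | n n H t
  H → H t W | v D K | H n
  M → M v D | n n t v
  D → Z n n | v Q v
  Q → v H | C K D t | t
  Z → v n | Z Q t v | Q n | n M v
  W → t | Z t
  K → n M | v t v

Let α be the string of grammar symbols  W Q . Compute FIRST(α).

{ n, t, v }

Add FIRST(W) = { n, t, v }; W is not nullable, stop.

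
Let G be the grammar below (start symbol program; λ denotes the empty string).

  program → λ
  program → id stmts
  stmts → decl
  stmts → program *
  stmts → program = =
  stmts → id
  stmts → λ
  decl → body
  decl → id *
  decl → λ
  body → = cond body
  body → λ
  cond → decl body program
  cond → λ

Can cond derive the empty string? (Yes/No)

cond has an λ-production, so cond ⇒ λ.

Yes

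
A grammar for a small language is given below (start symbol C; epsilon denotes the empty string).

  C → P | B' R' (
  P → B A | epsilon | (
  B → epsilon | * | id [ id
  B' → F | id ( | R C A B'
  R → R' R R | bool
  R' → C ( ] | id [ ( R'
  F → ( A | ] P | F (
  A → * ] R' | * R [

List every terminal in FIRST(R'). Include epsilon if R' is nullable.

From R' → C ( ]: C nullable, take FIRST(C) ∪ {(} = { (, *, ], bool, id }.
R' → id [ ( R' contributes {id}.
Union: FIRST(R') = { (, *, ], bool, id }.

{ (, *, ], bool, id }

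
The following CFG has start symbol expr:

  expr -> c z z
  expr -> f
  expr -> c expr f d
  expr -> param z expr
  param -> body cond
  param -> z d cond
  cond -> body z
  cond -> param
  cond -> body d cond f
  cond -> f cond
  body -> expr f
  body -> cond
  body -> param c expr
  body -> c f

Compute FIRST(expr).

expr -> c z z contributes {c}.
expr -> f contributes {f}.
expr -> c expr f d contributes {c}.
From expr -> param z expr: add FIRST(param) = { c, f, z }.
Union: FIRST(expr) = { c, f, z }.

{ c, f, z }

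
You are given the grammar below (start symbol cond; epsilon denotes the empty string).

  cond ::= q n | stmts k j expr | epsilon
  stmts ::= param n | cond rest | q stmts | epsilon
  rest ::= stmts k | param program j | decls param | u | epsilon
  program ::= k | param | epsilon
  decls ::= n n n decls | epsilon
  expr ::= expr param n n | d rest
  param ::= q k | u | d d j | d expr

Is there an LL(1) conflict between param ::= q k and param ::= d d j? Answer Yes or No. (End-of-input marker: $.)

FIRST(q k) = { q } and FIRST(d d j) = { d }.
The FIRST sets are disjoint and neither alternative is nullable — no conflict.

No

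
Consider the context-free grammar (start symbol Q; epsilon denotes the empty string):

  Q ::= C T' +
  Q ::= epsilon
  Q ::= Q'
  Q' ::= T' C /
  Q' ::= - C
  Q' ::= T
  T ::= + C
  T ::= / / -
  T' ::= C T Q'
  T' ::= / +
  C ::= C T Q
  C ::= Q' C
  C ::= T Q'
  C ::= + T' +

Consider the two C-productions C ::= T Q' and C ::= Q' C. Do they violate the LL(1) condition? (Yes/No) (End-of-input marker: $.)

FIRST(T Q') = { +, / } and FIRST(Q' C) = { +, -, / }.
Both contain +, so the two alternatives are not disjoint — LL(1) conflict.

Yes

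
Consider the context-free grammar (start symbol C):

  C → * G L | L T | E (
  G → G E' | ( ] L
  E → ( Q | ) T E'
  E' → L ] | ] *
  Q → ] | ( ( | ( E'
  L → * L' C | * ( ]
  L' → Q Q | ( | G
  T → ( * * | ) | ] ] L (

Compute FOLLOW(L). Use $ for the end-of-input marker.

{ $, (, ), *, ] }

In C → * G L: L is at the end, add FOLLOW(C) = { $, (, ), *, ] }.
In C → L T: add FIRST(T) = { (, ), ] }.
In G → ( ] L: L is at the end, add FOLLOW(G) = { (, ), *, ] }.
In E' → L ]: add FIRST(]) = { ] }.
In T → ] ] L (: add FIRST(() = { ( }.
Union: FOLLOW(L) = { $, (, ), *, ] }.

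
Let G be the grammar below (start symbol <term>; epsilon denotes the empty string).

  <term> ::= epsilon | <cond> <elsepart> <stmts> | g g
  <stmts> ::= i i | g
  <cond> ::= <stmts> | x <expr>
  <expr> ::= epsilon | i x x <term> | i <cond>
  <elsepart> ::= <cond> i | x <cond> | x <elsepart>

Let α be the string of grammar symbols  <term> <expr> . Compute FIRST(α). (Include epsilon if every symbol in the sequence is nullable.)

{ g, i, x, epsilon }

Add FIRST(<term>)\{epsilon} = { g, i, x }; <term> is nullable, continue.
Add FIRST(<expr>)\{epsilon} = { i }; <expr> is nullable, continue.
Every symbol is nullable, so include epsilon.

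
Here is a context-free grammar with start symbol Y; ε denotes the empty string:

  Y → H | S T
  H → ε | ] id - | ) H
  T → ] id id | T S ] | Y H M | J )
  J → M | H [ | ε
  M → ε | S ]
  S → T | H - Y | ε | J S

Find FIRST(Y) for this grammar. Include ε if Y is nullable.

From Y → H: add FIRST(H) = { ), ], ε } (including ε since H is nullable).
From Y → S T: S, T nullable, take FIRST(S) ∪ FIRST(T) = { ), -, [, ] }; also ε since the whole RHS is nullable.
Union: FIRST(Y) = { ), -, [, ], ε }.

{ ), -, [, ], ε }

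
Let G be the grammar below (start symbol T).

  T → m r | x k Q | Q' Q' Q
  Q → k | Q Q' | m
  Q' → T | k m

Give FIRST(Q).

{ k, m }

Q → k contributes {k}.
From Q → Q Q': add FIRST(Q) = { k, m }.
Q → m contributes {m}.
Union: FIRST(Q) = { k, m }.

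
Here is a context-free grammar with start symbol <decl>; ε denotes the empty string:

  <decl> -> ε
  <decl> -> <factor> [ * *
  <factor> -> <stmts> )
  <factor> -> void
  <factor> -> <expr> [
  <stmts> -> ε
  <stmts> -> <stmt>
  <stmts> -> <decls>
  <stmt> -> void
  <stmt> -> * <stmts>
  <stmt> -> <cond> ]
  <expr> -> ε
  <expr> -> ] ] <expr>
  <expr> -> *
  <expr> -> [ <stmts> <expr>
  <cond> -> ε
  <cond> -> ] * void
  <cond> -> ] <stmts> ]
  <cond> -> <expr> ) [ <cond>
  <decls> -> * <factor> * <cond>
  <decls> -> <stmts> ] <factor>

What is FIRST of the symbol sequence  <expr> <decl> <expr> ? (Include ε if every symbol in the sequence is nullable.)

{ ), *, [, ], void, ε }

Add FIRST(<expr>)\{ε} = { *, [, ] }; <expr> is nullable, continue.
Add FIRST(<decl>)\{ε} = { ), *, [, ], void }; <decl> is nullable, continue.
Add FIRST(<expr>)\{ε} = { *, [, ] }; <expr> is nullable, continue.
Every symbol is nullable, so include ε.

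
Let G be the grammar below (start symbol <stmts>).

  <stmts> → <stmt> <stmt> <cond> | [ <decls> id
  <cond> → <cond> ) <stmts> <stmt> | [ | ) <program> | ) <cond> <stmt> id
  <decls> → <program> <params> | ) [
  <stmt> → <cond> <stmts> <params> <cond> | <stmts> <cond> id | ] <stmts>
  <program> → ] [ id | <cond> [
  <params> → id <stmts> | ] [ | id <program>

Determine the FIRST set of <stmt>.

{ ), [, ] }

From <stmt> → <cond> <stmts> <params> <cond>: add FIRST(<cond>) = { ), [ }.
From <stmt> → <stmts> <cond> id: add FIRST(<stmts>) = { ), [, ] }.
<stmt> → ] <stmts> contributes {]}.
Union: FIRST(<stmt>) = { ), [, ] }.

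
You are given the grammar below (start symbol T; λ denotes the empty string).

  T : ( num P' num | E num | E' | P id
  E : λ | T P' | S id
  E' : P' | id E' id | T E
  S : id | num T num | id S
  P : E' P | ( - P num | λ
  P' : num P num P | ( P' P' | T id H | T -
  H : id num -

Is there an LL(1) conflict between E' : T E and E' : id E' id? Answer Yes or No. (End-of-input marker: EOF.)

FIRST(T E) = { (, id, num } and FIRST(id E' id) = { id }.
Both contain id, so the two alternatives are not disjoint — LL(1) conflict.

Yes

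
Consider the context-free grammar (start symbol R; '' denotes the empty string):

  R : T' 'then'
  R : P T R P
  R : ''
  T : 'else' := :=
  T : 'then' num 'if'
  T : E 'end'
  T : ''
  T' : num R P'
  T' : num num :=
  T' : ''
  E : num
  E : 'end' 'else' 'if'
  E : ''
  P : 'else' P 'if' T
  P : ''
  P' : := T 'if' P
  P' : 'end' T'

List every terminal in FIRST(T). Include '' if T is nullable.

T : 'else' := := contributes {'else'}.
T : 'then' num 'if' contributes {'then'}.
From T : E 'end': E nullable, take FIRST(E) ∪ {'end'} = { 'end', num }.
T : '' contributes ''.
Union: FIRST(T) = { 'else', 'end', 'then', num, '' }.

{ 'else', 'end', 'then', num, '' }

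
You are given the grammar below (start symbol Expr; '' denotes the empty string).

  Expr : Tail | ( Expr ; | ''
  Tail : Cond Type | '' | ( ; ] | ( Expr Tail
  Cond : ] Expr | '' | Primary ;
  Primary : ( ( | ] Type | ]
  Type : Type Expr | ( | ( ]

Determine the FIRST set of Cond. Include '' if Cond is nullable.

Cond : ] Expr contributes {]}.
Cond : '' contributes ''.
From Cond : Primary ;: add FIRST(Primary) = { (, ] }.
Union: FIRST(Cond) = { (, ], '' }.

{ (, ], '' }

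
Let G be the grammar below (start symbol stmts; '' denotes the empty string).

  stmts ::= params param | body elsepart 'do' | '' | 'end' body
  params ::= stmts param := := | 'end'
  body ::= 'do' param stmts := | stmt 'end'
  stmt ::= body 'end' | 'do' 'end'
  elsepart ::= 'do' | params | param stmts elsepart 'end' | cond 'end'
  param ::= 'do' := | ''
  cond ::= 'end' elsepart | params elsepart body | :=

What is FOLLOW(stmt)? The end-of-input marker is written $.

{ 'end' }

In body ::= stmt 'end': add FIRST('end') = { 'end' }.
Union: FOLLOW(stmt) = { 'end' }.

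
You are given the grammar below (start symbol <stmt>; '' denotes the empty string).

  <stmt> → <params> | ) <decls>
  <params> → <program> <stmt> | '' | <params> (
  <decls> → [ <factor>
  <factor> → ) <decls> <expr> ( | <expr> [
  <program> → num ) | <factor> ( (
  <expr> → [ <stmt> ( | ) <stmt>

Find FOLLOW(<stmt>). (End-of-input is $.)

<stmt> is the start symbol, so $ ∈ FOLLOW(<stmt>).
In <params> → <program> <stmt>: <stmt> is at the end, add FOLLOW(<params>) = { $, (, [ }.
In <expr> → [ <stmt> (: add FIRST(() = { ( }.
In <expr> → ) <stmt>: <stmt> is at the end, add FOLLOW(<expr>) = { (, [ }.
Union: FOLLOW(<stmt>) = { $, (, [ }.

{ $, (, [ }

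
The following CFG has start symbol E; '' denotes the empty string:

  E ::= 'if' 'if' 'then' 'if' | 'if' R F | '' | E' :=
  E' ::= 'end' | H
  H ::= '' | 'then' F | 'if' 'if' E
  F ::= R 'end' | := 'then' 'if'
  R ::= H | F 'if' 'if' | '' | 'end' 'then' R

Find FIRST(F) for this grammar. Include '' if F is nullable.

{ 'end', 'if', 'then', := }

From F ::= R 'end': R nullable, take FIRST(R) ∪ {'end'} = { 'end', 'if', 'then', := }.
F ::= := 'then' 'if' contributes {:=}.
Union: FIRST(F) = { 'end', 'if', 'then', := }.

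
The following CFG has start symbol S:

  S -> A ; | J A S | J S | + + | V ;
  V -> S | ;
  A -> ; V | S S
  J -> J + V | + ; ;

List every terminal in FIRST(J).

From J -> J + V: add FIRST(J) = { + }.
J -> + ; ; contributes {+}.
Union: FIRST(J) = { + }.

{ + }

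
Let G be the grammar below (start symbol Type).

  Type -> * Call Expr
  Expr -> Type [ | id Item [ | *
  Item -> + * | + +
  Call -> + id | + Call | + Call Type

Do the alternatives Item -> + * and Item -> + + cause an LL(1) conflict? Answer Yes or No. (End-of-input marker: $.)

FIRST(+ *) = { + } and FIRST(+ +) = { + }.
Both contain +, so the two alternatives are not disjoint — LL(1) conflict.

Yes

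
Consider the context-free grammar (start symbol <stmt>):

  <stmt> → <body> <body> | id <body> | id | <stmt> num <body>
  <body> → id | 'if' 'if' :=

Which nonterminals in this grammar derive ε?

{ } (none)

No nonterminal has an empty production or an RHS whose symbols are all nullable.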